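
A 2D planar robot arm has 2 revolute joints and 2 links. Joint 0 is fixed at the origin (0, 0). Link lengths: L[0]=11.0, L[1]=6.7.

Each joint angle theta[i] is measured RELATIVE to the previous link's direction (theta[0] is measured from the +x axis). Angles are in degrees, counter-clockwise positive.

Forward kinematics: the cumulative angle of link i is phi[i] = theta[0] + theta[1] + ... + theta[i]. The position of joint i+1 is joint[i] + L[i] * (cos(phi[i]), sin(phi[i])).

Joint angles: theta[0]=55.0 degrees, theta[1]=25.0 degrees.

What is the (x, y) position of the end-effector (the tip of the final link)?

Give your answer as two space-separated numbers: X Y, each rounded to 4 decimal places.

Answer: 7.4728 15.6089

Derivation:
joint[0] = (0.0000, 0.0000)  (base)
link 0: phi[0] = 55 = 55 deg
  cos(55 deg) = 0.5736, sin(55 deg) = 0.8192
  joint[1] = (0.0000, 0.0000) + 11 * (0.5736, 0.8192) = (0.0000 + 6.3093, 0.0000 + 9.0107) = (6.3093, 9.0107)
link 1: phi[1] = 55 + 25 = 80 deg
  cos(80 deg) = 0.1736, sin(80 deg) = 0.9848
  joint[2] = (6.3093, 9.0107) + 6.7 * (0.1736, 0.9848) = (6.3093 + 1.1634, 9.0107 + 6.5982) = (7.4728, 15.6089)
End effector: (7.4728, 15.6089)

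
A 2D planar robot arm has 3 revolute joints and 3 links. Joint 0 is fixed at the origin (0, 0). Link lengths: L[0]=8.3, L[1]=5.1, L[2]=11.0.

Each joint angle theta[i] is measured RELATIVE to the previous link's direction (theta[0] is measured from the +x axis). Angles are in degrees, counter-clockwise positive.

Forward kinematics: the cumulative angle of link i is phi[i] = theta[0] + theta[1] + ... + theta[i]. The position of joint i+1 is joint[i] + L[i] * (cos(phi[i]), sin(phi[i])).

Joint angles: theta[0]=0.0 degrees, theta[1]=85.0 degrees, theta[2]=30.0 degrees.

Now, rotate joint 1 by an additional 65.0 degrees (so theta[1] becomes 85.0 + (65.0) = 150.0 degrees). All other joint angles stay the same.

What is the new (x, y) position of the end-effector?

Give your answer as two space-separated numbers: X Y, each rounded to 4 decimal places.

joint[0] = (0.0000, 0.0000)  (base)
link 0: phi[0] = 0 = 0 deg
  cos(0 deg) = 1.0000, sin(0 deg) = 0.0000
  joint[1] = (0.0000, 0.0000) + 8.3 * (1.0000, 0.0000) = (0.0000 + 8.3000, 0.0000 + 0.0000) = (8.3000, 0.0000)
link 1: phi[1] = 0 + 150 = 150 deg
  cos(150 deg) = -0.8660, sin(150 deg) = 0.5000
  joint[2] = (8.3000, 0.0000) + 5.1 * (-0.8660, 0.5000) = (8.3000 + -4.4167, 0.0000 + 2.5500) = (3.8833, 2.5500)
link 2: phi[2] = 0 + 150 + 30 = 180 deg
  cos(180 deg) = -1.0000, sin(180 deg) = 0.0000
  joint[3] = (3.8833, 2.5500) + 11 * (-1.0000, 0.0000) = (3.8833 + -11.0000, 2.5500 + 0.0000) = (-7.1167, 2.5500)
End effector: (-7.1167, 2.5500)

Answer: -7.1167 2.5500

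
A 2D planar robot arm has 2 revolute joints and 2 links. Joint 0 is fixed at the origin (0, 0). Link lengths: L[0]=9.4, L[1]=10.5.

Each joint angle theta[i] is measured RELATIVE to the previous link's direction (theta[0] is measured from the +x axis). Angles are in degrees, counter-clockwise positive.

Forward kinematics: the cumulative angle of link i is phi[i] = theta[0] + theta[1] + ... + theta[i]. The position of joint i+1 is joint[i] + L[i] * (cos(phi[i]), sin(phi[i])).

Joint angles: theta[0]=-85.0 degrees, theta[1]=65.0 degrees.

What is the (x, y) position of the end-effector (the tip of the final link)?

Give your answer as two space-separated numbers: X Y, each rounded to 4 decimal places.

Answer: 10.6860 -12.9554

Derivation:
joint[0] = (0.0000, 0.0000)  (base)
link 0: phi[0] = -85 = -85 deg
  cos(-85 deg) = 0.0872, sin(-85 deg) = -0.9962
  joint[1] = (0.0000, 0.0000) + 9.4 * (0.0872, -0.9962) = (0.0000 + 0.8193, 0.0000 + -9.3642) = (0.8193, -9.3642)
link 1: phi[1] = -85 + 65 = -20 deg
  cos(-20 deg) = 0.9397, sin(-20 deg) = -0.3420
  joint[2] = (0.8193, -9.3642) + 10.5 * (0.9397, -0.3420) = (0.8193 + 9.8668, -9.3642 + -3.5912) = (10.6860, -12.9554)
End effector: (10.6860, -12.9554)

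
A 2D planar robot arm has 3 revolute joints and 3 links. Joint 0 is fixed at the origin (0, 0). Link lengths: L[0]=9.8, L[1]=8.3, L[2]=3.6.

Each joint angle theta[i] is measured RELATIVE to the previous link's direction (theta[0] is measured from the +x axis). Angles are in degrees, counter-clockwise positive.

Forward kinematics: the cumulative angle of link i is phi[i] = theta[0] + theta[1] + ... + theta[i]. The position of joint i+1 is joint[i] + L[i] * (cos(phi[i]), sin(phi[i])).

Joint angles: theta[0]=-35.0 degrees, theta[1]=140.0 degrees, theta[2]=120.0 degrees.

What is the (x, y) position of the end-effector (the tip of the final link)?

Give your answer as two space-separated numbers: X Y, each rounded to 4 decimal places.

Answer: 3.3339 -0.1494

Derivation:
joint[0] = (0.0000, 0.0000)  (base)
link 0: phi[0] = -35 = -35 deg
  cos(-35 deg) = 0.8192, sin(-35 deg) = -0.5736
  joint[1] = (0.0000, 0.0000) + 9.8 * (0.8192, -0.5736) = (0.0000 + 8.0277, 0.0000 + -5.6210) = (8.0277, -5.6210)
link 1: phi[1] = -35 + 140 = 105 deg
  cos(105 deg) = -0.2588, sin(105 deg) = 0.9659
  joint[2] = (8.0277, -5.6210) + 8.3 * (-0.2588, 0.9659) = (8.0277 + -2.1482, -5.6210 + 8.0172) = (5.8795, 2.3961)
link 2: phi[2] = -35 + 140 + 120 = 225 deg
  cos(225 deg) = -0.7071, sin(225 deg) = -0.7071
  joint[3] = (5.8795, 2.3961) + 3.6 * (-0.7071, -0.7071) = (5.8795 + -2.5456, 2.3961 + -2.5456) = (3.3339, -0.1494)
End effector: (3.3339, -0.1494)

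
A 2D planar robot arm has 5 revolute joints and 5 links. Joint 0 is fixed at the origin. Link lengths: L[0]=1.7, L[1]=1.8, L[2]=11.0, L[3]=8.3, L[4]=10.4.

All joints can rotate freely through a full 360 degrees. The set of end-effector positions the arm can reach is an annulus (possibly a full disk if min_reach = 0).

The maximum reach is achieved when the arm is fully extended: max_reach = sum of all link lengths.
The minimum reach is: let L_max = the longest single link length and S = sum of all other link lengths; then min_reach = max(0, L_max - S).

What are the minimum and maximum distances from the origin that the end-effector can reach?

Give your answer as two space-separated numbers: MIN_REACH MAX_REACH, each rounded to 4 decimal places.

Answer: 0.0000 33.2000

Derivation:
Link lengths: [1.7, 1.8, 11.0, 8.3, 10.4]
max_reach = 1.7 + 1.8 + 11 + 8.3 + 10.4 = 33.2
L_max = max([1.7, 1.8, 11.0, 8.3, 10.4]) = 11
S (sum of others) = 33.2 - 11 = 22.2
min_reach = max(0, 11 - 22.2) = max(0, -11.2) = 0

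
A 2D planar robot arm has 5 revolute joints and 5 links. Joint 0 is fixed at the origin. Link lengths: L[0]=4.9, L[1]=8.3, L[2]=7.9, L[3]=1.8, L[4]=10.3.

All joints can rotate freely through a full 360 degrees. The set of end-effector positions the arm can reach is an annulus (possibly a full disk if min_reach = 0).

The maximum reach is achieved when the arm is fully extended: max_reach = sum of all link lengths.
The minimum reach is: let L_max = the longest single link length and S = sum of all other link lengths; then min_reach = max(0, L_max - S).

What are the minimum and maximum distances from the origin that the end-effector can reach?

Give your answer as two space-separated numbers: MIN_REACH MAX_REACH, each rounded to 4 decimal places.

Link lengths: [4.9, 8.3, 7.9, 1.8, 10.3]
max_reach = 4.9 + 8.3 + 7.9 + 1.8 + 10.3 = 33.2
L_max = max([4.9, 8.3, 7.9, 1.8, 10.3]) = 10.3
S (sum of others) = 33.2 - 10.3 = 22.9
min_reach = max(0, 10.3 - 22.9) = max(0, -12.6) = 0

Answer: 0.0000 33.2000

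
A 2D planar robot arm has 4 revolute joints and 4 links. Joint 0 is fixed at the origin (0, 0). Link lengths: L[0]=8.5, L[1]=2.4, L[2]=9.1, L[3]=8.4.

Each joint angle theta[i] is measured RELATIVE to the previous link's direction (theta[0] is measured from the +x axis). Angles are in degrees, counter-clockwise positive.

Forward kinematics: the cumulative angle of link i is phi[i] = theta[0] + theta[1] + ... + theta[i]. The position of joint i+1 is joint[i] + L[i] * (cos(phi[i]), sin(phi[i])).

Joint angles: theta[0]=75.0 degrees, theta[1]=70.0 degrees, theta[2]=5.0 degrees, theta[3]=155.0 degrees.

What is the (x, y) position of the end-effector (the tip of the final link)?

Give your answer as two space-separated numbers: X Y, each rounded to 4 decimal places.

joint[0] = (0.0000, 0.0000)  (base)
link 0: phi[0] = 75 = 75 deg
  cos(75 deg) = 0.2588, sin(75 deg) = 0.9659
  joint[1] = (0.0000, 0.0000) + 8.5 * (0.2588, 0.9659) = (0.0000 + 2.2000, 0.0000 + 8.2104) = (2.2000, 8.2104)
link 1: phi[1] = 75 + 70 = 145 deg
  cos(145 deg) = -0.8192, sin(145 deg) = 0.5736
  joint[2] = (2.2000, 8.2104) + 2.4 * (-0.8192, 0.5736) = (2.2000 + -1.9660, 8.2104 + 1.3766) = (0.2340, 9.5870)
link 2: phi[2] = 75 + 70 + 5 = 150 deg
  cos(150 deg) = -0.8660, sin(150 deg) = 0.5000
  joint[3] = (0.2340, 9.5870) + 9.1 * (-0.8660, 0.5000) = (0.2340 + -7.8808, 9.5870 + 4.5500) = (-7.6468, 14.1370)
link 3: phi[3] = 75 + 70 + 5 + 155 = 305 deg
  cos(305 deg) = 0.5736, sin(305 deg) = -0.8192
  joint[4] = (-7.6468, 14.1370) + 8.4 * (0.5736, -0.8192) = (-7.6468 + 4.8180, 14.1370 + -6.8809) = (-2.8288, 7.2561)
End effector: (-2.8288, 7.2561)

Answer: -2.8288 7.2561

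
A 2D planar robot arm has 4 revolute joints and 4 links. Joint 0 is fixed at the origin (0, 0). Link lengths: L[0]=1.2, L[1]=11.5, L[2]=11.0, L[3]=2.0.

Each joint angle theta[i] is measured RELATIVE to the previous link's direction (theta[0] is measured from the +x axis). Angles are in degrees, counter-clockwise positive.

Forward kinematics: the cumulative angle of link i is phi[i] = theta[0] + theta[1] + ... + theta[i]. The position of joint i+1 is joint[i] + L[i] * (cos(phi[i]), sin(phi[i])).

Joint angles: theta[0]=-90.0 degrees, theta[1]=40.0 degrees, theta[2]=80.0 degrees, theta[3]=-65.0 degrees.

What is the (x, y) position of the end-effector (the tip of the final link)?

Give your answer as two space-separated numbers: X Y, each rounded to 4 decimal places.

Answer: 18.5566 -5.6567

Derivation:
joint[0] = (0.0000, 0.0000)  (base)
link 0: phi[0] = -90 = -90 deg
  cos(-90 deg) = 0.0000, sin(-90 deg) = -1.0000
  joint[1] = (0.0000, 0.0000) + 1.2 * (0.0000, -1.0000) = (0.0000 + 0.0000, 0.0000 + -1.2000) = (0.0000, -1.2000)
link 1: phi[1] = -90 + 40 = -50 deg
  cos(-50 deg) = 0.6428, sin(-50 deg) = -0.7660
  joint[2] = (0.0000, -1.2000) + 11.5 * (0.6428, -0.7660) = (0.0000 + 7.3921, -1.2000 + -8.8095) = (7.3921, -10.0095)
link 2: phi[2] = -90 + 40 + 80 = 30 deg
  cos(30 deg) = 0.8660, sin(30 deg) = 0.5000
  joint[3] = (7.3921, -10.0095) + 11 * (0.8660, 0.5000) = (7.3921 + 9.5263, -10.0095 + 5.5000) = (16.9183, -4.5095)
link 3: phi[3] = -90 + 40 + 80 + -65 = -35 deg
  cos(-35 deg) = 0.8192, sin(-35 deg) = -0.5736
  joint[4] = (16.9183, -4.5095) + 2 * (0.8192, -0.5736) = (16.9183 + 1.6383, -4.5095 + -1.1472) = (18.5566, -5.6567)
End effector: (18.5566, -5.6567)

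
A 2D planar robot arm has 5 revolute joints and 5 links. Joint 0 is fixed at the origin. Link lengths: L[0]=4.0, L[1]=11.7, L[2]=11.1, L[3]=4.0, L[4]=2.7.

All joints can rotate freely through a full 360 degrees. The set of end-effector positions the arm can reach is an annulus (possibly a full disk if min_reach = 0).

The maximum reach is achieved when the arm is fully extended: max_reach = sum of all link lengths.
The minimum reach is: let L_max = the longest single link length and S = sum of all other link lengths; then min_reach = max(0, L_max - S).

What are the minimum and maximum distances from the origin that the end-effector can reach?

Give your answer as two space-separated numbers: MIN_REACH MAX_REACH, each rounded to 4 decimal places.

Link lengths: [4.0, 11.7, 11.1, 4.0, 2.7]
max_reach = 4 + 11.7 + 11.1 + 4 + 2.7 = 33.5
L_max = max([4.0, 11.7, 11.1, 4.0, 2.7]) = 11.7
S (sum of others) = 33.5 - 11.7 = 21.8
min_reach = max(0, 11.7 - 21.8) = max(0, -10.1) = 0

Answer: 0.0000 33.5000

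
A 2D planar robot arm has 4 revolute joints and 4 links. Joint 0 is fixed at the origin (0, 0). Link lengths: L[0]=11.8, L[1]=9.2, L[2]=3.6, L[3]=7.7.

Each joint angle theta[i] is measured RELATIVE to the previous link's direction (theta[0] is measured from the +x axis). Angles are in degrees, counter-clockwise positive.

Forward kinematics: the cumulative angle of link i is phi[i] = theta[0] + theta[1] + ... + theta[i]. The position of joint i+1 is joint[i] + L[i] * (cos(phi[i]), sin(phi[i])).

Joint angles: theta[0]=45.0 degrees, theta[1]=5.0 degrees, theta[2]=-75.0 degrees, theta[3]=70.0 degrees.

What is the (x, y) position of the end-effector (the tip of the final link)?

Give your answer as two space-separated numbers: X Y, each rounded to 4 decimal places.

joint[0] = (0.0000, 0.0000)  (base)
link 0: phi[0] = 45 = 45 deg
  cos(45 deg) = 0.7071, sin(45 deg) = 0.7071
  joint[1] = (0.0000, 0.0000) + 11.8 * (0.7071, 0.7071) = (0.0000 + 8.3439, 0.0000 + 8.3439) = (8.3439, 8.3439)
link 1: phi[1] = 45 + 5 = 50 deg
  cos(50 deg) = 0.6428, sin(50 deg) = 0.7660
  joint[2] = (8.3439, 8.3439) + 9.2 * (0.6428, 0.7660) = (8.3439 + 5.9136, 8.3439 + 7.0476) = (14.2575, 15.3915)
link 2: phi[2] = 45 + 5 + -75 = -25 deg
  cos(-25 deg) = 0.9063, sin(-25 deg) = -0.4226
  joint[3] = (14.2575, 15.3915) + 3.6 * (0.9063, -0.4226) = (14.2575 + 3.2627, 15.3915 + -1.5214) = (17.5202, 13.8700)
link 3: phi[3] = 45 + 5 + -75 + 70 = 45 deg
  cos(45 deg) = 0.7071, sin(45 deg) = 0.7071
  joint[4] = (17.5202, 13.8700) + 7.7 * (0.7071, 0.7071) = (17.5202 + 5.4447, 13.8700 + 5.4447) = (22.9649, 19.3148)
End effector: (22.9649, 19.3148)

Answer: 22.9649 19.3148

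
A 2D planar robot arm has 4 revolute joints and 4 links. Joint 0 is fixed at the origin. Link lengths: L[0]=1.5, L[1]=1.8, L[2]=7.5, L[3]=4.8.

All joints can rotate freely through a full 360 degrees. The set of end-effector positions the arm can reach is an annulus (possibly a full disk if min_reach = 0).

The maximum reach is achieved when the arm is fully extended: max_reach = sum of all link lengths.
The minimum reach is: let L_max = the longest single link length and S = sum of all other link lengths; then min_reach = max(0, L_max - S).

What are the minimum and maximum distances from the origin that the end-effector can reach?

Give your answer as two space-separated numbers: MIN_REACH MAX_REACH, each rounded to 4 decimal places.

Link lengths: [1.5, 1.8, 7.5, 4.8]
max_reach = 1.5 + 1.8 + 7.5 + 4.8 = 15.6
L_max = max([1.5, 1.8, 7.5, 4.8]) = 7.5
S (sum of others) = 15.6 - 7.5 = 8.1
min_reach = max(0, 7.5 - 8.1) = max(0, -0.6) = 0

Answer: 0.0000 15.6000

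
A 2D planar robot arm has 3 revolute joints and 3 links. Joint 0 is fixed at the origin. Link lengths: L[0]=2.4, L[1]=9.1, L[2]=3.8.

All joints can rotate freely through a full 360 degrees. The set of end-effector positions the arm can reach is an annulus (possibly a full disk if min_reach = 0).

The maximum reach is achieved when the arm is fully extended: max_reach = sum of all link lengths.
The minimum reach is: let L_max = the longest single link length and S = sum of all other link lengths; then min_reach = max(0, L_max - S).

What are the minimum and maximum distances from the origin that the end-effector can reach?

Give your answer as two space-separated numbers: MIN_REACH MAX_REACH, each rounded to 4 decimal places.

Link lengths: [2.4, 9.1, 3.8]
max_reach = 2.4 + 9.1 + 3.8 = 15.3
L_max = max([2.4, 9.1, 3.8]) = 9.1
S (sum of others) = 15.3 - 9.1 = 6.2
min_reach = max(0, 9.1 - 6.2) = max(0, 2.9) = 2.9

Answer: 2.9000 15.3000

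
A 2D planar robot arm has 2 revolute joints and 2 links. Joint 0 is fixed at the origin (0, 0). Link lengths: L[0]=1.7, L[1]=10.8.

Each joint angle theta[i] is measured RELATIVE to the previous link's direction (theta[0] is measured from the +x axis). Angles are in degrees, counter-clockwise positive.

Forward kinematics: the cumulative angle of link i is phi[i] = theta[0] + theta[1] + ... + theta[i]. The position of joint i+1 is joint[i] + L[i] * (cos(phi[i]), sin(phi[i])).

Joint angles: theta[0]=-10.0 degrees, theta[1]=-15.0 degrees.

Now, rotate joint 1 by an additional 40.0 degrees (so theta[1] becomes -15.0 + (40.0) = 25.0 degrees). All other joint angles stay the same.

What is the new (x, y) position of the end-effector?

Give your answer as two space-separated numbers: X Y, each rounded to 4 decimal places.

Answer: 12.1062 2.5000

Derivation:
joint[0] = (0.0000, 0.0000)  (base)
link 0: phi[0] = -10 = -10 deg
  cos(-10 deg) = 0.9848, sin(-10 deg) = -0.1736
  joint[1] = (0.0000, 0.0000) + 1.7 * (0.9848, -0.1736) = (0.0000 + 1.6742, 0.0000 + -0.2952) = (1.6742, -0.2952)
link 1: phi[1] = -10 + 25 = 15 deg
  cos(15 deg) = 0.9659, sin(15 deg) = 0.2588
  joint[2] = (1.6742, -0.2952) + 10.8 * (0.9659, 0.2588) = (1.6742 + 10.4320, -0.2952 + 2.7952) = (12.1062, 2.5000)
End effector: (12.1062, 2.5000)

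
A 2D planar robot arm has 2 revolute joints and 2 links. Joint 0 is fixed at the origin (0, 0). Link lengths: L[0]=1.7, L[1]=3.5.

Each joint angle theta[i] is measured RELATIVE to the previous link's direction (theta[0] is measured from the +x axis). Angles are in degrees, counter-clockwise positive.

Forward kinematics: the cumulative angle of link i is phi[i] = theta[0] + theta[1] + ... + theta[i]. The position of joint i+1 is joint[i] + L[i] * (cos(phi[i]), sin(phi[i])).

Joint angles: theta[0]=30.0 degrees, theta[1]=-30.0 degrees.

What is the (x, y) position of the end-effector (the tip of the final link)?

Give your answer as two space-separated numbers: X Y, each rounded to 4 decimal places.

joint[0] = (0.0000, 0.0000)  (base)
link 0: phi[0] = 30 = 30 deg
  cos(30 deg) = 0.8660, sin(30 deg) = 0.5000
  joint[1] = (0.0000, 0.0000) + 1.7 * (0.8660, 0.5000) = (0.0000 + 1.4722, 0.0000 + 0.8500) = (1.4722, 0.8500)
link 1: phi[1] = 30 + -30 = 0 deg
  cos(0 deg) = 1.0000, sin(0 deg) = 0.0000
  joint[2] = (1.4722, 0.8500) + 3.5 * (1.0000, 0.0000) = (1.4722 + 3.5000, 0.8500 + 0.0000) = (4.9722, 0.8500)
End effector: (4.9722, 0.8500)

Answer: 4.9722 0.8500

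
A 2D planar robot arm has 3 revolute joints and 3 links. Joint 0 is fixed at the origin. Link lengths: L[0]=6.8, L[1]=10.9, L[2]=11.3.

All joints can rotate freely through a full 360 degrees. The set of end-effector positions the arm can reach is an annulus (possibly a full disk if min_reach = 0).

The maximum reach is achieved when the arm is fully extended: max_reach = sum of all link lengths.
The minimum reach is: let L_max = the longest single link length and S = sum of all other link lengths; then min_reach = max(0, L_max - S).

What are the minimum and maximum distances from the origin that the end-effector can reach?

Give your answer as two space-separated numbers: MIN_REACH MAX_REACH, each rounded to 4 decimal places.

Link lengths: [6.8, 10.9, 11.3]
max_reach = 6.8 + 10.9 + 11.3 = 29
L_max = max([6.8, 10.9, 11.3]) = 11.3
S (sum of others) = 29 - 11.3 = 17.7
min_reach = max(0, 11.3 - 17.7) = max(0, -6.4) = 0

Answer: 0.0000 29.0000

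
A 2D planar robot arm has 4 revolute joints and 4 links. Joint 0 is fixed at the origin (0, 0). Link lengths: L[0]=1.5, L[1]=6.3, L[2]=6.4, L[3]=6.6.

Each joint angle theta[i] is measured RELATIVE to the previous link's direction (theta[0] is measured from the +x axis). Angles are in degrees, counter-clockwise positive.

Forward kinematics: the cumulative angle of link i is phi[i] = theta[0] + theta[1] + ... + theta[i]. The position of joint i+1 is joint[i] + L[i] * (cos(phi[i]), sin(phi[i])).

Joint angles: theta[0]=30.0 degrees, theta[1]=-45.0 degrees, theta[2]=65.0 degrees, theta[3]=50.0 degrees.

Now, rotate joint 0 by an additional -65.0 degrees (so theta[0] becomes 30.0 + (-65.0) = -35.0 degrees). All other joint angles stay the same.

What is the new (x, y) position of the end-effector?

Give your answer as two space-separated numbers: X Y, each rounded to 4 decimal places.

joint[0] = (0.0000, 0.0000)  (base)
link 0: phi[0] = -35 = -35 deg
  cos(-35 deg) = 0.8192, sin(-35 deg) = -0.5736
  joint[1] = (0.0000, 0.0000) + 1.5 * (0.8192, -0.5736) = (0.0000 + 1.2287, 0.0000 + -0.8604) = (1.2287, -0.8604)
link 1: phi[1] = -35 + -45 = -80 deg
  cos(-80 deg) = 0.1736, sin(-80 deg) = -0.9848
  joint[2] = (1.2287, -0.8604) + 6.3 * (0.1736, -0.9848) = (1.2287 + 1.0940, -0.8604 + -6.2043) = (2.3227, -7.0647)
link 2: phi[2] = -35 + -45 + 65 = -15 deg
  cos(-15 deg) = 0.9659, sin(-15 deg) = -0.2588
  joint[3] = (2.3227, -7.0647) + 6.4 * (0.9659, -0.2588) = (2.3227 + 6.1819, -7.0647 + -1.6564) = (8.5046, -8.7211)
link 3: phi[3] = -35 + -45 + 65 + 50 = 35 deg
  cos(35 deg) = 0.8192, sin(35 deg) = 0.5736
  joint[4] = (8.5046, -8.7211) + 6.6 * (0.8192, 0.5736) = (8.5046 + 5.4064, -8.7211 + 3.7856) = (13.9110, -4.9355)
End effector: (13.9110, -4.9355)

Answer: 13.9110 -4.9355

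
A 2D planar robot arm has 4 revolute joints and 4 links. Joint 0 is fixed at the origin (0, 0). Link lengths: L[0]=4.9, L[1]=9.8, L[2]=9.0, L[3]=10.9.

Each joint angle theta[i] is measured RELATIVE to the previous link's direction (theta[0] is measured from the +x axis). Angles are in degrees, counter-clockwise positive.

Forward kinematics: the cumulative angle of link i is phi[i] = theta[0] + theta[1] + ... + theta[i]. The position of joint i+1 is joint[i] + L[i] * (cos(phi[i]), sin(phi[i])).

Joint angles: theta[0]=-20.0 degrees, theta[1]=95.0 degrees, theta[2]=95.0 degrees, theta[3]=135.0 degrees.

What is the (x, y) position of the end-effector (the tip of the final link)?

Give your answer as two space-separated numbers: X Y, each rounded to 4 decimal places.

joint[0] = (0.0000, 0.0000)  (base)
link 0: phi[0] = -20 = -20 deg
  cos(-20 deg) = 0.9397, sin(-20 deg) = -0.3420
  joint[1] = (0.0000, 0.0000) + 4.9 * (0.9397, -0.3420) = (0.0000 + 4.6045, 0.0000 + -1.6759) = (4.6045, -1.6759)
link 1: phi[1] = -20 + 95 = 75 deg
  cos(75 deg) = 0.2588, sin(75 deg) = 0.9659
  joint[2] = (4.6045, -1.6759) + 9.8 * (0.2588, 0.9659) = (4.6045 + 2.5364, -1.6759 + 9.4661) = (7.1409, 7.7902)
link 2: phi[2] = -20 + 95 + 95 = 170 deg
  cos(170 deg) = -0.9848, sin(170 deg) = 0.1736
  joint[3] = (7.1409, 7.7902) + 9 * (-0.9848, 0.1736) = (7.1409 + -8.8633, 7.7902 + 1.5628) = (-1.7223, 9.3530)
link 3: phi[3] = -20 + 95 + 95 + 135 = 305 deg
  cos(305 deg) = 0.5736, sin(305 deg) = -0.8192
  joint[4] = (-1.7223, 9.3530) + 10.9 * (0.5736, -0.8192) = (-1.7223 + 6.2520, 9.3530 + -8.9288) = (4.5296, 0.4243)
End effector: (4.5296, 0.4243)

Answer: 4.5296 0.4243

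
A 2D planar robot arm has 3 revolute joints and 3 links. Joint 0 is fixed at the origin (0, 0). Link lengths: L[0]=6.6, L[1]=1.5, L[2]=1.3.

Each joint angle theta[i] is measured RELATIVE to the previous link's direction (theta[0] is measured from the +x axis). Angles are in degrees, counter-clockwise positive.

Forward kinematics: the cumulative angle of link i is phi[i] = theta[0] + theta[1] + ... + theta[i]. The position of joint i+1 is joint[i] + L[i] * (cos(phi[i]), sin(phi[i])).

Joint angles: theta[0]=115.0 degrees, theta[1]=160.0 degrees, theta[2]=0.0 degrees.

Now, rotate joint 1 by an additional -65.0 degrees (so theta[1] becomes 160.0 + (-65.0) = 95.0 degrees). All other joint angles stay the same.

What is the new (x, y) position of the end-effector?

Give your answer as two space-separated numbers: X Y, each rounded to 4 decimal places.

joint[0] = (0.0000, 0.0000)  (base)
link 0: phi[0] = 115 = 115 deg
  cos(115 deg) = -0.4226, sin(115 deg) = 0.9063
  joint[1] = (0.0000, 0.0000) + 6.6 * (-0.4226, 0.9063) = (0.0000 + -2.7893, 0.0000 + 5.9816) = (-2.7893, 5.9816)
link 1: phi[1] = 115 + 95 = 210 deg
  cos(210 deg) = -0.8660, sin(210 deg) = -0.5000
  joint[2] = (-2.7893, 5.9816) + 1.5 * (-0.8660, -0.5000) = (-2.7893 + -1.2990, 5.9816 + -0.7500) = (-4.0883, 5.2316)
link 2: phi[2] = 115 + 95 + 0 = 210 deg
  cos(210 deg) = -0.8660, sin(210 deg) = -0.5000
  joint[3] = (-4.0883, 5.2316) + 1.3 * (-0.8660, -0.5000) = (-4.0883 + -1.1258, 5.2316 + -0.6500) = (-5.2142, 4.5816)
End effector: (-5.2142, 4.5816)

Answer: -5.2142 4.5816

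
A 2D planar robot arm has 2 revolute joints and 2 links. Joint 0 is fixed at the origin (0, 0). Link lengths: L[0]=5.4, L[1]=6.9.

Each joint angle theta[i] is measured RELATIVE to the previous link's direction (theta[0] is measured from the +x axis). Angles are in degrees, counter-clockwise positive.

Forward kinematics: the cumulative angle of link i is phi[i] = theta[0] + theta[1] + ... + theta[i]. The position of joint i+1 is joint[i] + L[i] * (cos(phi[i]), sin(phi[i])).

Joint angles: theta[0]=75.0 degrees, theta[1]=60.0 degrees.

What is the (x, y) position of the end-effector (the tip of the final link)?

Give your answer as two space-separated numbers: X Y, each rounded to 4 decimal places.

Answer: -3.4814 10.0950

Derivation:
joint[0] = (0.0000, 0.0000)  (base)
link 0: phi[0] = 75 = 75 deg
  cos(75 deg) = 0.2588, sin(75 deg) = 0.9659
  joint[1] = (0.0000, 0.0000) + 5.4 * (0.2588, 0.9659) = (0.0000 + 1.3976, 0.0000 + 5.2160) = (1.3976, 5.2160)
link 1: phi[1] = 75 + 60 = 135 deg
  cos(135 deg) = -0.7071, sin(135 deg) = 0.7071
  joint[2] = (1.3976, 5.2160) + 6.9 * (-0.7071, 0.7071) = (1.3976 + -4.8790, 5.2160 + 4.8790) = (-3.4814, 10.0950)
End effector: (-3.4814, 10.0950)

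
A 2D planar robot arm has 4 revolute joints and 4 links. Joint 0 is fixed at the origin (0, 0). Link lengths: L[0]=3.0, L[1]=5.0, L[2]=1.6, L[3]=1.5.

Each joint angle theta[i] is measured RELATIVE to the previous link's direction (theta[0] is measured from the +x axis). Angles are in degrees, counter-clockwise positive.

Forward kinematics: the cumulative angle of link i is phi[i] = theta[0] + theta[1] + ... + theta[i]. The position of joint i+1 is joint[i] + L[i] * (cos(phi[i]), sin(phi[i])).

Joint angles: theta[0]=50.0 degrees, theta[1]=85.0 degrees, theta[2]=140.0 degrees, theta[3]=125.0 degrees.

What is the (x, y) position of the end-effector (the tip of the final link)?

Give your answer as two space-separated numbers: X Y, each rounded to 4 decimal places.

joint[0] = (0.0000, 0.0000)  (base)
link 0: phi[0] = 50 = 50 deg
  cos(50 deg) = 0.6428, sin(50 deg) = 0.7660
  joint[1] = (0.0000, 0.0000) + 3 * (0.6428, 0.7660) = (0.0000 + 1.9284, 0.0000 + 2.2981) = (1.9284, 2.2981)
link 1: phi[1] = 50 + 85 = 135 deg
  cos(135 deg) = -0.7071, sin(135 deg) = 0.7071
  joint[2] = (1.9284, 2.2981) + 5 * (-0.7071, 0.7071) = (1.9284 + -3.5355, 2.2981 + 3.5355) = (-1.6072, 5.8337)
link 2: phi[2] = 50 + 85 + 140 = 275 deg
  cos(275 deg) = 0.0872, sin(275 deg) = -0.9962
  joint[3] = (-1.6072, 5.8337) + 1.6 * (0.0872, -0.9962) = (-1.6072 + 0.1394, 5.8337 + -1.5939) = (-1.4677, 4.2398)
link 3: phi[3] = 50 + 85 + 140 + 125 = 400 deg
  cos(400 deg) = 0.7660, sin(400 deg) = 0.6428
  joint[4] = (-1.4677, 4.2398) + 1.5 * (0.7660, 0.6428) = (-1.4677 + 1.1491, 4.2398 + 0.9642) = (-0.3187, 5.2039)
End effector: (-0.3187, 5.2039)

Answer: -0.3187 5.2039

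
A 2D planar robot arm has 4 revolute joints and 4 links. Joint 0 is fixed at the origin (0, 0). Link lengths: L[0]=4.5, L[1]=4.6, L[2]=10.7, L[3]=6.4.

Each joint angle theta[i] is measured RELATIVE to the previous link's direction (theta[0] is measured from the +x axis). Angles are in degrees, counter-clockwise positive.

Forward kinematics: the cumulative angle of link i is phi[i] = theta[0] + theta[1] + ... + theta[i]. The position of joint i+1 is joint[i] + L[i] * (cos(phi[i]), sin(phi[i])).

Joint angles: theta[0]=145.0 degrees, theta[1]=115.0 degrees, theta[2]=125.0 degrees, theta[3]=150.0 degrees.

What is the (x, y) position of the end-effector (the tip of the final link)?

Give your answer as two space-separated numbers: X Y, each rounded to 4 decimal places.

Answer: -1.1631 3.1308

Derivation:
joint[0] = (0.0000, 0.0000)  (base)
link 0: phi[0] = 145 = 145 deg
  cos(145 deg) = -0.8192, sin(145 deg) = 0.5736
  joint[1] = (0.0000, 0.0000) + 4.5 * (-0.8192, 0.5736) = (0.0000 + -3.6862, 0.0000 + 2.5811) = (-3.6862, 2.5811)
link 1: phi[1] = 145 + 115 = 260 deg
  cos(260 deg) = -0.1736, sin(260 deg) = -0.9848
  joint[2] = (-3.6862, 2.5811) + 4.6 * (-0.1736, -0.9848) = (-3.6862 + -0.7988, 2.5811 + -4.5301) = (-4.4850, -1.9490)
link 2: phi[2] = 145 + 115 + 125 = 385 deg
  cos(385 deg) = 0.9063, sin(385 deg) = 0.4226
  joint[3] = (-4.4850, -1.9490) + 10.7 * (0.9063, 0.4226) = (-4.4850 + 9.6975, -1.9490 + 4.5220) = (5.2125, 2.5730)
link 3: phi[3] = 145 + 115 + 125 + 150 = 535 deg
  cos(535 deg) = -0.9962, sin(535 deg) = 0.0872
  joint[4] = (5.2125, 2.5730) + 6.4 * (-0.9962, 0.0872) = (5.2125 + -6.3756, 2.5730 + 0.5578) = (-1.1631, 3.1308)
End effector: (-1.1631, 3.1308)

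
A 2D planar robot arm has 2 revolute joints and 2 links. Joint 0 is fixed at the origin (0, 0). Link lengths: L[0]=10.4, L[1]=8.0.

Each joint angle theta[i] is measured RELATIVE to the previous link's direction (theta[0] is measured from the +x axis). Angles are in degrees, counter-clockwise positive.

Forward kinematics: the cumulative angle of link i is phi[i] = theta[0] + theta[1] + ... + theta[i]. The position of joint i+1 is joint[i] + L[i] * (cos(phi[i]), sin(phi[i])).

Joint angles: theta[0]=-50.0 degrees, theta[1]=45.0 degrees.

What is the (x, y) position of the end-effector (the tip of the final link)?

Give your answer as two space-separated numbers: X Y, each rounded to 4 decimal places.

Answer: 14.6545 -8.6641

Derivation:
joint[0] = (0.0000, 0.0000)  (base)
link 0: phi[0] = -50 = -50 deg
  cos(-50 deg) = 0.6428, sin(-50 deg) = -0.7660
  joint[1] = (0.0000, 0.0000) + 10.4 * (0.6428, -0.7660) = (0.0000 + 6.6850, 0.0000 + -7.9669) = (6.6850, -7.9669)
link 1: phi[1] = -50 + 45 = -5 deg
  cos(-5 deg) = 0.9962, sin(-5 deg) = -0.0872
  joint[2] = (6.6850, -7.9669) + 8 * (0.9962, -0.0872) = (6.6850 + 7.9696, -7.9669 + -0.6972) = (14.6545, -8.6641)
End effector: (14.6545, -8.6641)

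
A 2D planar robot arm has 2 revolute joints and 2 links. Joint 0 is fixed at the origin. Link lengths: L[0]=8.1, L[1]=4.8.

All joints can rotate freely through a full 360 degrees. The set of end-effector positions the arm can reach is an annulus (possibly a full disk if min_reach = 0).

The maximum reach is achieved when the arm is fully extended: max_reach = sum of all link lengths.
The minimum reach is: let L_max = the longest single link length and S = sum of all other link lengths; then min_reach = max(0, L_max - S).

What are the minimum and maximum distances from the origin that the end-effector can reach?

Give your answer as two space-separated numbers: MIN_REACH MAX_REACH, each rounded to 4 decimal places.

Answer: 3.3000 12.9000

Derivation:
Link lengths: [8.1, 4.8]
max_reach = 8.1 + 4.8 = 12.9
L_max = max([8.1, 4.8]) = 8.1
S (sum of others) = 12.9 - 8.1 = 4.8
min_reach = max(0, 8.1 - 4.8) = max(0, 3.3) = 3.3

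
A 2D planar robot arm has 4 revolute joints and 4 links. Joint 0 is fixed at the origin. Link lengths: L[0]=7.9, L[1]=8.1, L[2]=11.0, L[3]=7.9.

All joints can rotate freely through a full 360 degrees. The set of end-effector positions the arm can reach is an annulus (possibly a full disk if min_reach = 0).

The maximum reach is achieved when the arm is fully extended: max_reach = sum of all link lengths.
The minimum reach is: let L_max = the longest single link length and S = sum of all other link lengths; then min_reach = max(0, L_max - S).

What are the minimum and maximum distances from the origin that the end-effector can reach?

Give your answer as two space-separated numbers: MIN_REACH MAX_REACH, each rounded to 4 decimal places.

Answer: 0.0000 34.9000

Derivation:
Link lengths: [7.9, 8.1, 11.0, 7.9]
max_reach = 7.9 + 8.1 + 11 + 7.9 = 34.9
L_max = max([7.9, 8.1, 11.0, 7.9]) = 11
S (sum of others) = 34.9 - 11 = 23.9
min_reach = max(0, 11 - 23.9) = max(0, -12.9) = 0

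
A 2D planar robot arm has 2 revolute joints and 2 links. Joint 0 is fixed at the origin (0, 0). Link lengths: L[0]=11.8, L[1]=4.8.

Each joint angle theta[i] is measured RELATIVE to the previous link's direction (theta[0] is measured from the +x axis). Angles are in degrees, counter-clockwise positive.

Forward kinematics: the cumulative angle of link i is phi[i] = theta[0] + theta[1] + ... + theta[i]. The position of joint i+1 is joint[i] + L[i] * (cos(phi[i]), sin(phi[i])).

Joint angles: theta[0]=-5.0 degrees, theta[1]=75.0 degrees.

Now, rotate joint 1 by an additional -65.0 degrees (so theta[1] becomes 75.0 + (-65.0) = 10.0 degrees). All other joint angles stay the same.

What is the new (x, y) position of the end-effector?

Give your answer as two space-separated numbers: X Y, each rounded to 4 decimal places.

Answer: 16.5368 -0.6101

Derivation:
joint[0] = (0.0000, 0.0000)  (base)
link 0: phi[0] = -5 = -5 deg
  cos(-5 deg) = 0.9962, sin(-5 deg) = -0.0872
  joint[1] = (0.0000, 0.0000) + 11.8 * (0.9962, -0.0872) = (0.0000 + 11.7551, 0.0000 + -1.0284) = (11.7551, -1.0284)
link 1: phi[1] = -5 + 10 = 5 deg
  cos(5 deg) = 0.9962, sin(5 deg) = 0.0872
  joint[2] = (11.7551, -1.0284) + 4.8 * (0.9962, 0.0872) = (11.7551 + 4.7817, -1.0284 + 0.4183) = (16.5368, -0.6101)
End effector: (16.5368, -0.6101)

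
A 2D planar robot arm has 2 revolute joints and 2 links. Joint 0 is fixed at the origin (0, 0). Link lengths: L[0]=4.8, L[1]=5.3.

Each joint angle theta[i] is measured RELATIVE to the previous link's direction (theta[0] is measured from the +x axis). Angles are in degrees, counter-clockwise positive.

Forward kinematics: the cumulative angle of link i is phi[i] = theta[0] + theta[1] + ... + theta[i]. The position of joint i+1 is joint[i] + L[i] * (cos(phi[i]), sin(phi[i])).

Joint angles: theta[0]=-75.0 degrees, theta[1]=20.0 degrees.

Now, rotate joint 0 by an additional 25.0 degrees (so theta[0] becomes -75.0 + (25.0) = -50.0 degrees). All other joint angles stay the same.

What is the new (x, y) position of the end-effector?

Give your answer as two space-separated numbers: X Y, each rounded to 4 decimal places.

Answer: 7.6753 -6.3270

Derivation:
joint[0] = (0.0000, 0.0000)  (base)
link 0: phi[0] = -50 = -50 deg
  cos(-50 deg) = 0.6428, sin(-50 deg) = -0.7660
  joint[1] = (0.0000, 0.0000) + 4.8 * (0.6428, -0.7660) = (0.0000 + 3.0854, 0.0000 + -3.6770) = (3.0854, -3.6770)
link 1: phi[1] = -50 + 20 = -30 deg
  cos(-30 deg) = 0.8660, sin(-30 deg) = -0.5000
  joint[2] = (3.0854, -3.6770) + 5.3 * (0.8660, -0.5000) = (3.0854 + 4.5899, -3.6770 + -2.6500) = (7.6753, -6.3270)
End effector: (7.6753, -6.3270)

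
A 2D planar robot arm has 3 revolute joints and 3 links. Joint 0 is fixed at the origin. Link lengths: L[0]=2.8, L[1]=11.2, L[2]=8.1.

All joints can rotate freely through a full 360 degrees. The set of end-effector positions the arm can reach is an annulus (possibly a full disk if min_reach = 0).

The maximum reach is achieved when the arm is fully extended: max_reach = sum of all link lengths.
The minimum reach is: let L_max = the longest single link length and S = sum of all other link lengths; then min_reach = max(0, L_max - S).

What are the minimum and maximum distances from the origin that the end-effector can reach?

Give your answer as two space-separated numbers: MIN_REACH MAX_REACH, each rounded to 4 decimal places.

Answer: 0.3000 22.1000

Derivation:
Link lengths: [2.8, 11.2, 8.1]
max_reach = 2.8 + 11.2 + 8.1 = 22.1
L_max = max([2.8, 11.2, 8.1]) = 11.2
S (sum of others) = 22.1 - 11.2 = 10.9
min_reach = max(0, 11.2 - 10.9) = max(0, 0.3) = 0.3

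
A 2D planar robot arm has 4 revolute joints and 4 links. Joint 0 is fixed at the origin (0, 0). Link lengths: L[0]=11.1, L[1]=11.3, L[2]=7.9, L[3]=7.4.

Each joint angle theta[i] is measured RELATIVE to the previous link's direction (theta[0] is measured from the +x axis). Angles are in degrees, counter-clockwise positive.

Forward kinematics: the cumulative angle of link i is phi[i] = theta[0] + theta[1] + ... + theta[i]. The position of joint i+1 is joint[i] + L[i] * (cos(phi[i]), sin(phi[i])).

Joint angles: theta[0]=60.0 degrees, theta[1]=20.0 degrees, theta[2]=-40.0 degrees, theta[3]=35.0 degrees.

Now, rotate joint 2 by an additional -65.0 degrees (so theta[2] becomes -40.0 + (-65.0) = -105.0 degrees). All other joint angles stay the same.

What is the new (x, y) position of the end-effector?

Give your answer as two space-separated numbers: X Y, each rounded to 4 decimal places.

Answer: 21.9596 18.6875

Derivation:
joint[0] = (0.0000, 0.0000)  (base)
link 0: phi[0] = 60 = 60 deg
  cos(60 deg) = 0.5000, sin(60 deg) = 0.8660
  joint[1] = (0.0000, 0.0000) + 11.1 * (0.5000, 0.8660) = (0.0000 + 5.5500, 0.0000 + 9.6129) = (5.5500, 9.6129)
link 1: phi[1] = 60 + 20 = 80 deg
  cos(80 deg) = 0.1736, sin(80 deg) = 0.9848
  joint[2] = (5.5500, 9.6129) + 11.3 * (0.1736, 0.9848) = (5.5500 + 1.9622, 9.6129 + 11.1283) = (7.5122, 20.7412)
link 2: phi[2] = 60 + 20 + -105 = -25 deg
  cos(-25 deg) = 0.9063, sin(-25 deg) = -0.4226
  joint[3] = (7.5122, 20.7412) + 7.9 * (0.9063, -0.4226) = (7.5122 + 7.1598, 20.7412 + -3.3387) = (14.6721, 17.4025)
link 3: phi[3] = 60 + 20 + -105 + 35 = 10 deg
  cos(10 deg) = 0.9848, sin(10 deg) = 0.1736
  joint[4] = (14.6721, 17.4025) + 7.4 * (0.9848, 0.1736) = (14.6721 + 7.2876, 17.4025 + 1.2850) = (21.9596, 18.6875)
End effector: (21.9596, 18.6875)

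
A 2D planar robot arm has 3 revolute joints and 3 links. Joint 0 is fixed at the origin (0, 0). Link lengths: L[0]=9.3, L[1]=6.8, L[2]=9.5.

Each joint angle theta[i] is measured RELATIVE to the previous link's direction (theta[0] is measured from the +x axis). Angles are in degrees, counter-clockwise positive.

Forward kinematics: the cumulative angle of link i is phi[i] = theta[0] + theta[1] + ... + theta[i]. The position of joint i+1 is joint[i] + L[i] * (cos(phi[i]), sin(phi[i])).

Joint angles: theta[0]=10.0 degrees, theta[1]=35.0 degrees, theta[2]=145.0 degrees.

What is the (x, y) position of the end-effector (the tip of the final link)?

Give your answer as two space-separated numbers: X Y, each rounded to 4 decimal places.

Answer: 4.6114 4.7736

Derivation:
joint[0] = (0.0000, 0.0000)  (base)
link 0: phi[0] = 10 = 10 deg
  cos(10 deg) = 0.9848, sin(10 deg) = 0.1736
  joint[1] = (0.0000, 0.0000) + 9.3 * (0.9848, 0.1736) = (0.0000 + 9.1587, 0.0000 + 1.6149) = (9.1587, 1.6149)
link 1: phi[1] = 10 + 35 = 45 deg
  cos(45 deg) = 0.7071, sin(45 deg) = 0.7071
  joint[2] = (9.1587, 1.6149) + 6.8 * (0.7071, 0.7071) = (9.1587 + 4.8083, 1.6149 + 4.8083) = (13.9670, 6.4233)
link 2: phi[2] = 10 + 35 + 145 = 190 deg
  cos(190 deg) = -0.9848, sin(190 deg) = -0.1736
  joint[3] = (13.9670, 6.4233) + 9.5 * (-0.9848, -0.1736) = (13.9670 + -9.3557, 6.4233 + -1.6497) = (4.6114, 4.7736)
End effector: (4.6114, 4.7736)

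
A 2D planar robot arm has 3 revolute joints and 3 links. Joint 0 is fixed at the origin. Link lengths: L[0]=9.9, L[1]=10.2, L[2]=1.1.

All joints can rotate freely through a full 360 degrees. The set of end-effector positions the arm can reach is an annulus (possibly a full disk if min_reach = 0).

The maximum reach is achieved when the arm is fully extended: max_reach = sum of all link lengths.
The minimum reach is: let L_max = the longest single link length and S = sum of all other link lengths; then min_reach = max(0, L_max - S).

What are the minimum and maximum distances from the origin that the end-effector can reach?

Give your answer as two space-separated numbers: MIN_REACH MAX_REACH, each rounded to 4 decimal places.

Answer: 0.0000 21.2000

Derivation:
Link lengths: [9.9, 10.2, 1.1]
max_reach = 9.9 + 10.2 + 1.1 = 21.2
L_max = max([9.9, 10.2, 1.1]) = 10.2
S (sum of others) = 21.2 - 10.2 = 11
min_reach = max(0, 10.2 - 11) = max(0, -0.8) = 0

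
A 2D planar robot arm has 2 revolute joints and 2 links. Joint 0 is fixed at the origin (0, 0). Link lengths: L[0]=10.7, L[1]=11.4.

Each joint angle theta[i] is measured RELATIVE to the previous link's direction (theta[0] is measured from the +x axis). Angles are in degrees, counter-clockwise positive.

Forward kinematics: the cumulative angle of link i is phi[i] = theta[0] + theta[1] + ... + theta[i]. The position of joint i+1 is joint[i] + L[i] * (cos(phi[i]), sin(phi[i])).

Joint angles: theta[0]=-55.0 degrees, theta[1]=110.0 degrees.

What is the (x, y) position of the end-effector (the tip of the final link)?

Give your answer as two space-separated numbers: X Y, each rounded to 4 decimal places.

joint[0] = (0.0000, 0.0000)  (base)
link 0: phi[0] = -55 = -55 deg
  cos(-55 deg) = 0.5736, sin(-55 deg) = -0.8192
  joint[1] = (0.0000, 0.0000) + 10.7 * (0.5736, -0.8192) = (0.0000 + 6.1373, 0.0000 + -8.7649) = (6.1373, -8.7649)
link 1: phi[1] = -55 + 110 = 55 deg
  cos(55 deg) = 0.5736, sin(55 deg) = 0.8192
  joint[2] = (6.1373, -8.7649) + 11.4 * (0.5736, 0.8192) = (6.1373 + 6.5388, -8.7649 + 9.3383) = (12.6760, 0.5734)
End effector: (12.6760, 0.5734)

Answer: 12.6760 0.5734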